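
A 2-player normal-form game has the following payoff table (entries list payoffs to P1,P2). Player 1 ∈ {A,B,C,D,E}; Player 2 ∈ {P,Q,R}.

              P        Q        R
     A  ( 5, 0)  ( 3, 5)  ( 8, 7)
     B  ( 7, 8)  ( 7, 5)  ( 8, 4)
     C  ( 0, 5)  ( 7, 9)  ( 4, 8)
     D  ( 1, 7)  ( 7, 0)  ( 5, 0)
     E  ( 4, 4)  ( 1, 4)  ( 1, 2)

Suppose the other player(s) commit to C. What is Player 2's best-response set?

u_2(P vs C) = 5
u_2(Q vs C) = 9
u_2(R vs C) = 8
max payoff 9 at {Q}

argmax u_2 = {Q}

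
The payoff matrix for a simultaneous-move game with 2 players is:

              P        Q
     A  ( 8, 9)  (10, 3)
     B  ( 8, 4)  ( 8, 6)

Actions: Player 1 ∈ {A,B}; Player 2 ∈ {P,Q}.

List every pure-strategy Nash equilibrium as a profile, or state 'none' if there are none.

NE set: (A,P)

(A,P): NE
(A,Q): not NE [P2→P gives 9>3]
(B,P): not NE [P2→Q gives 6>4]
(B,Q): not NE [P1→A gives 10>8]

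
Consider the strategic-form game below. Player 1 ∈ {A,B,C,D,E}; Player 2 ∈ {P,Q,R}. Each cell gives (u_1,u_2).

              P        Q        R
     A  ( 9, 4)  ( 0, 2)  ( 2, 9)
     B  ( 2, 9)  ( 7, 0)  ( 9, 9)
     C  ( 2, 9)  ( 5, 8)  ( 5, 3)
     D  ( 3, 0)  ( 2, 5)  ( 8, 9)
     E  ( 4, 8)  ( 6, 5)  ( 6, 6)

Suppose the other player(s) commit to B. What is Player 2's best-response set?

BR_2 = {P,R}

u_2(P vs B) = 9
u_2(Q vs B) = 0
u_2(R vs B) = 9
max payoff 9 at {P,R}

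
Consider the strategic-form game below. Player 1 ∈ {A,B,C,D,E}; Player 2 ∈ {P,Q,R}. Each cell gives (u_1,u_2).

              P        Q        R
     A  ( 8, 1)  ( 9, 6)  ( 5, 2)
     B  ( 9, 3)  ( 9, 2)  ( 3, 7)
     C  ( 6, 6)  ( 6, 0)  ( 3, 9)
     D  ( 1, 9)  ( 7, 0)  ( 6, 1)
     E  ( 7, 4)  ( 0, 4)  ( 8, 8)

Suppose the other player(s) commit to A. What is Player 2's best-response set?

u_2(P vs A) = 1
u_2(Q vs A) = 6
u_2(R vs A) = 2
max payoff 6 at {Q}

P2 best: {Q}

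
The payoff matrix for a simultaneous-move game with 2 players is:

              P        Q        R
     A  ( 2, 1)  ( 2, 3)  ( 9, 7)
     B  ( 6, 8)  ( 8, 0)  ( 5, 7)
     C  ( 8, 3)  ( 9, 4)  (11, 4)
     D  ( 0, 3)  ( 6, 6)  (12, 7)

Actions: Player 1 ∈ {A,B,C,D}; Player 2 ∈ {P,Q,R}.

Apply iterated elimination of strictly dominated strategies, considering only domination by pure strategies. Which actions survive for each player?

P1 drop A (C beats it: P:8>2 Q:9>2 R:11>9)
P1 drop B (C beats it: P:8>6 Q:9>8 R:11>5)
P2 drop P (Q beats it: C:4>3 D:6>3)
P1→{C,D} P2→{Q,R}

Remaining: P1:{C,D} P2:{Q,R}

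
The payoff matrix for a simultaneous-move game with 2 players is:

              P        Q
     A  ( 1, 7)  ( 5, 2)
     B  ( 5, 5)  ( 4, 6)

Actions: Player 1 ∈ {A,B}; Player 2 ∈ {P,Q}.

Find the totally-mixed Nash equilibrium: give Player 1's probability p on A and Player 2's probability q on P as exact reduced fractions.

(p,q) = (1/6, 1/5)

P1 indiff ⇒ q·1+(1-q)·5 = q·5+(1-q)·4 ⇒ q(-4) = (1-q)(-1) ⇒ q = 1/5
P2 indiff ⇒ p·7+(1-p)·5 = p·2+(1-p)·6 ⇒ p(5) = (1-p)(1) ⇒ p = 1/6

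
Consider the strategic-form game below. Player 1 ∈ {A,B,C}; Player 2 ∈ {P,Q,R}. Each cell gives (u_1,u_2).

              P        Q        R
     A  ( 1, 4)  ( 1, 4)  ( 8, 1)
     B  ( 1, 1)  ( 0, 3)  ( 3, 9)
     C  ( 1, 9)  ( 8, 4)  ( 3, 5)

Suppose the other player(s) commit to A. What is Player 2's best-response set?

u_2(P vs A) = 4
u_2(Q vs A) = 4
u_2(R vs A) = 1
max payoff 4 at {P,Q}

BR_2 = {P,Q}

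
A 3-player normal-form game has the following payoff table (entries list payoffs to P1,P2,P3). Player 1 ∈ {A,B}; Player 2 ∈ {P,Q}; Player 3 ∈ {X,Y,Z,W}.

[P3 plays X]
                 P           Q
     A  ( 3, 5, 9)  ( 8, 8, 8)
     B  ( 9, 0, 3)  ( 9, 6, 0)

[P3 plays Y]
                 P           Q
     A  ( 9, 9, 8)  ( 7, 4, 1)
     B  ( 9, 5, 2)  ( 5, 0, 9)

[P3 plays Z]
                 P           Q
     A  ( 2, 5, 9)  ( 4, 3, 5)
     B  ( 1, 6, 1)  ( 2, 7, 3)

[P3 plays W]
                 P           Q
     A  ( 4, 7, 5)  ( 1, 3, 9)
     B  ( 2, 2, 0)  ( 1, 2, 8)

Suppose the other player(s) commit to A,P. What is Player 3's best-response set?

u_3(X vs A,P) = 9
u_3(Y vs A,P) = 8
u_3(Z vs A,P) = 9
u_3(W vs A,P) = 5
max payoff 9 at {X,Z}

P3 best: {X,Z}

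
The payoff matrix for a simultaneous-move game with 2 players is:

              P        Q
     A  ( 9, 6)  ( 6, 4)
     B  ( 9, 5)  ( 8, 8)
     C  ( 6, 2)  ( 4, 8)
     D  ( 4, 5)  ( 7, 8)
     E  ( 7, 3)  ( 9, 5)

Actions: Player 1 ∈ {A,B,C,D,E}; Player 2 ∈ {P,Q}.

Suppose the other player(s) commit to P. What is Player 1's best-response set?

u_1(A vs P) = 9
u_1(B vs P) = 9
u_1(C vs P) = 6
u_1(D vs P) = 4
u_1(E vs P) = 7
max payoff 9 at {A,B}

argmax u_1 = {A,B}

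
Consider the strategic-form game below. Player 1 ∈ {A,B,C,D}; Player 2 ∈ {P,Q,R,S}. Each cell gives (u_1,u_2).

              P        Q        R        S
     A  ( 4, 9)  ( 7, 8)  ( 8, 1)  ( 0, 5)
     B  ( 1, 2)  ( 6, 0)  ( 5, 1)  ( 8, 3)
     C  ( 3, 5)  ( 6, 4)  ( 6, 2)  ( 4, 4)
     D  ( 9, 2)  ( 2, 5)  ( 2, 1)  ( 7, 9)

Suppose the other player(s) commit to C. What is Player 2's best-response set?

u_2(P vs C) = 5
u_2(Q vs C) = 4
u_2(R vs C) = 2
u_2(S vs C) = 4
max payoff 5 at {P}

BR_2 = {P}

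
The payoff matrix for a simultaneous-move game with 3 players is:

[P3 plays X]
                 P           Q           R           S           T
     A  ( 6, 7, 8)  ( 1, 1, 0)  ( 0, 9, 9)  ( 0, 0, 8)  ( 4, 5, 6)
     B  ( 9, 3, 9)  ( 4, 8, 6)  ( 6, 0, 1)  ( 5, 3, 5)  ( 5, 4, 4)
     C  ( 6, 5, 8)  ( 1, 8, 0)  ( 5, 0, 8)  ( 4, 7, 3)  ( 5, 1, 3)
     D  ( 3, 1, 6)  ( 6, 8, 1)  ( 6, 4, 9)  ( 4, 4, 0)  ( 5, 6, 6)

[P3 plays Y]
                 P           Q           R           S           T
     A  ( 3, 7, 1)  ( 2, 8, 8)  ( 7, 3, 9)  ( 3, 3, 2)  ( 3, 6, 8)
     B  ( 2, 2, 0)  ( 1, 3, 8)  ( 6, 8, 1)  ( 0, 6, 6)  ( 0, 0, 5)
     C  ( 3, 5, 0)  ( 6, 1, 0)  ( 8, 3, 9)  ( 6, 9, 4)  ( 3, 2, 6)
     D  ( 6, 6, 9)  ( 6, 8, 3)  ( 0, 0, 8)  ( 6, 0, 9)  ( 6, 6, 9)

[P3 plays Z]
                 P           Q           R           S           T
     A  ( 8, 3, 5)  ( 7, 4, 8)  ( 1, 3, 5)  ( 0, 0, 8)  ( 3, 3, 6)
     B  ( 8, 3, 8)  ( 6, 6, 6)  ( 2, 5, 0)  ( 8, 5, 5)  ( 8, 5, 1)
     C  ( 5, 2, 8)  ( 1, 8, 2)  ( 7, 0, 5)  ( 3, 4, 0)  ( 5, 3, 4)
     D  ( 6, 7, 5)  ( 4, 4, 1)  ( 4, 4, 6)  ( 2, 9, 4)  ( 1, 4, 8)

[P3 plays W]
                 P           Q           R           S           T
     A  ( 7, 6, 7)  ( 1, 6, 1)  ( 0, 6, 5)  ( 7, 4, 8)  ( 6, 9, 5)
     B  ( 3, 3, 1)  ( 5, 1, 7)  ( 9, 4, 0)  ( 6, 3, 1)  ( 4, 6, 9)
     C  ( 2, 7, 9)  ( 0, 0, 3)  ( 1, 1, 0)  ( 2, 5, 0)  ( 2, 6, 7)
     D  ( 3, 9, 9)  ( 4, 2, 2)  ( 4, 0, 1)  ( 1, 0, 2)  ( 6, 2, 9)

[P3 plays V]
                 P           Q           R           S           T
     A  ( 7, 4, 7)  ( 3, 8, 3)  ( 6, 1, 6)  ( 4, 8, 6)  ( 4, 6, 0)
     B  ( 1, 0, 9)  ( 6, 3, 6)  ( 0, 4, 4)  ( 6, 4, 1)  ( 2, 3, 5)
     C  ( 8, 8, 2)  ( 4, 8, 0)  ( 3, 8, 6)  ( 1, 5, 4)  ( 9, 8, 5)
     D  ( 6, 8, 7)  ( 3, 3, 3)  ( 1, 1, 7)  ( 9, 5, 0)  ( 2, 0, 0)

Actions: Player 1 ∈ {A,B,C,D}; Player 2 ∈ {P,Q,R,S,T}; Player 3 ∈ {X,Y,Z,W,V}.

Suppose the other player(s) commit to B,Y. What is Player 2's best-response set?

u_2(P vs B,Y) = 2
u_2(Q vs B,Y) = 3
u_2(R vs B,Y) = 8
u_2(S vs B,Y) = 6
u_2(T vs B,Y) = 0
max payoff 8 at {R}

argmax u_2 = {R}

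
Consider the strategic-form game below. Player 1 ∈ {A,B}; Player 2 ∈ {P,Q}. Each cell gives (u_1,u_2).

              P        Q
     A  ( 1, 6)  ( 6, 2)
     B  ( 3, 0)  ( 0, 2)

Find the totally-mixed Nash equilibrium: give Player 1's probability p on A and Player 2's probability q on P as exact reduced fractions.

(p,q) = (1/3, 3/4)

P1 indiff ⇒ q·1+(1-q)·6 = q·3+(1-q)·0 ⇒ q(-2) = (1-q)(-6) ⇒ q = 3/4
P2 indiff ⇒ p·6+(1-p)·0 = p·2+(1-p)·2 ⇒ p(4) = (1-p)(2) ⇒ p = 1/3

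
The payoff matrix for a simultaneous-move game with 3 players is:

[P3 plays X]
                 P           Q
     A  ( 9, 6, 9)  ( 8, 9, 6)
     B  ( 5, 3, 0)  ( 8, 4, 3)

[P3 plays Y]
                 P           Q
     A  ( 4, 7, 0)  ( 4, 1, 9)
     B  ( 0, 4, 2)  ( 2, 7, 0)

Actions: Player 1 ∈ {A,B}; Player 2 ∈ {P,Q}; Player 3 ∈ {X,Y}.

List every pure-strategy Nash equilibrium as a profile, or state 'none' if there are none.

NE set: (B,Q,X)

(A,P,X): not NE [P2→Q gives 9>6]
(A,P,Y): not NE [P3→X gives 9>0]
(A,Q,X): not NE [P3→Y gives 9>6]
(A,Q,Y): not NE [P2→P gives 7>1]
(B,P,X): not NE [P1→A gives 9>5; P2→Q gives 4>3; P3→Y gives 2>0]
(B,P,Y): not NE [P1→A gives 4>0; P2→Q gives 7>4]
(B,Q,X): NE
(B,Q,Y): not NE [P1→A gives 4>2; P3→X gives 3>0]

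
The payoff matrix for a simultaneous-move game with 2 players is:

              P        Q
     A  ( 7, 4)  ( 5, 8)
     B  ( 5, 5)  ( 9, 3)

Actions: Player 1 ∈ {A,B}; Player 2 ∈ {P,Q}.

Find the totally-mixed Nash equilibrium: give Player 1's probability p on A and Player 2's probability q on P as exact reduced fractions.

P1 indiff ⇒ q·7+(1-q)·5 = q·5+(1-q)·9 ⇒ q(2) = (1-q)(4) ⇒ q = 2/3
P2 indiff ⇒ p·4+(1-p)·5 = p·8+(1-p)·3 ⇒ p(-4) = (1-p)(-2) ⇒ p = 1/3

p=1/3, q=2/3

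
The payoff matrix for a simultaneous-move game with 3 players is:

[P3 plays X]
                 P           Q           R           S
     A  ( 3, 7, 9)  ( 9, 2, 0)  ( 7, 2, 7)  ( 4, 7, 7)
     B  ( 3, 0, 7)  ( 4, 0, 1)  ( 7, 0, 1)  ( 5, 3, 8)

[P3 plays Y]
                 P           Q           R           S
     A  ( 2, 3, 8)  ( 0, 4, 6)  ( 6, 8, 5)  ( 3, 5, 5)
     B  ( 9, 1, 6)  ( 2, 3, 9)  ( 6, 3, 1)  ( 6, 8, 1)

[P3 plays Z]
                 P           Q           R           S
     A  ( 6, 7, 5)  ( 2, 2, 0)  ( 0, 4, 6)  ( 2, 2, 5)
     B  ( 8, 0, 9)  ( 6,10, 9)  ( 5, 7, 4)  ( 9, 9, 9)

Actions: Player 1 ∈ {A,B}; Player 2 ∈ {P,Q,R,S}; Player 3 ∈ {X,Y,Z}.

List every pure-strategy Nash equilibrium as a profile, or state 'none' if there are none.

NE set: (A,P,X), (B,Q,Z)

(A,P,X): NE
(A,P,Y): not NE [P1→B gives 9>2; P2→R gives 8>3; P3→X gives 9>8]
(A,P,Z): not NE [P1→B gives 8>6; P3→X gives 9>5]
(A,Q,X): not NE [P2→S gives 7>2; P3→Y gives 6>0]
(A,Q,Y): not NE [P1→B gives 2>0; P2→R gives 8>4]
(A,Q,Z): not NE [P1→B gives 6>2; P2→P gives 7>2; P3→Y gives 6>0]
(A,R,X): not NE [P2→S gives 7>2]
(A,R,Y): not NE [P3→X gives 7>5]
(A,R,Z): not NE [P1→B gives 5>0; P2→P gives 7>4; P3→X gives 7>6]
(A,S,X): not NE [P1→B gives 5>4]
(A,S,Y): not NE [P1→B gives 6>3; P2→R gives 8>5; P3→X gives 7>5]
(A,S,Z): not NE [P1→B gives 9>2; P2→P gives 7>2; P3→X gives 7>5]
(B,P,X): not NE [P2→S gives 3>0; P3→Z gives 9>7]
(B,P,Y): not NE [P2→S gives 8>1; P3→Z gives 9>6]
(B,P,Z): not NE [P2→Q gives 10>0]
(B,Q,X): not NE [P1→A gives 9>4; P2→S gives 3>0; P3→Z gives 9>1]
(B,Q,Y): not NE [P2→S gives 8>3]
(B,Q,Z): NE
(B,R,X): not NE [P2→S gives 3>0; P3→Z gives 4>1]
(B,R,Y): not NE [P2→S gives 8>3; P3→Z gives 4>1]
(B,R,Z): not NE [P2→Q gives 10>7]
(B,S,X): not NE [P3→Z gives 9>8]
(B,S,Y): not NE [P3→Z gives 9>1]
(B,S,Z): not NE [P2→Q gives 10>9]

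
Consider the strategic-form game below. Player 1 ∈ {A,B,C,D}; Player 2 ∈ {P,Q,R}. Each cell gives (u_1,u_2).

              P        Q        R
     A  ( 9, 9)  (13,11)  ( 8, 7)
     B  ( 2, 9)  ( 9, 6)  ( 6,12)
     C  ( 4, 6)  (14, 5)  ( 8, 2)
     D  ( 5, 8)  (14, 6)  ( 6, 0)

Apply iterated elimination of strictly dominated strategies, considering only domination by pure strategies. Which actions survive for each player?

Remaining: P1:{A,C,D} P2:{P,Q}

P1 drop B (A beats it: P:9>2 Q:13>9 R:8>6)
P2 drop R (P beats it: A:9>7 C:6>2 D:8>0)
P1→{A,C,D} P2→{P,Q}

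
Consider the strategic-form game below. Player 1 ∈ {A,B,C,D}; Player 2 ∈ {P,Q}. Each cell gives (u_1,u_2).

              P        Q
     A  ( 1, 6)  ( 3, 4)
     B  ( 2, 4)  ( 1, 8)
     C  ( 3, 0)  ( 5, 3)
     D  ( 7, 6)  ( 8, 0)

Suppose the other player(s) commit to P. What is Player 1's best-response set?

BR_1 = {D}

u_1(A vs P) = 1
u_1(B vs P) = 2
u_1(C vs P) = 3
u_1(D vs P) = 7
max payoff 7 at {D}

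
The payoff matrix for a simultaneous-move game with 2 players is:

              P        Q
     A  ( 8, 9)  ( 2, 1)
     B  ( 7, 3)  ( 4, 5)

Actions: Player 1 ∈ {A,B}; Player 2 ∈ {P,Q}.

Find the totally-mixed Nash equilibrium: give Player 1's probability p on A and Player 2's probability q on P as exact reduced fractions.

P1 mixes 1/5 on A; P2 mixes 2/3 on P

P1 indiff ⇒ q·8+(1-q)·2 = q·7+(1-q)·4 ⇒ q(1) = (1-q)(2) ⇒ q = 2/3
P2 indiff ⇒ p·9+(1-p)·3 = p·1+(1-p)·5 ⇒ p(8) = (1-p)(2) ⇒ p = 1/5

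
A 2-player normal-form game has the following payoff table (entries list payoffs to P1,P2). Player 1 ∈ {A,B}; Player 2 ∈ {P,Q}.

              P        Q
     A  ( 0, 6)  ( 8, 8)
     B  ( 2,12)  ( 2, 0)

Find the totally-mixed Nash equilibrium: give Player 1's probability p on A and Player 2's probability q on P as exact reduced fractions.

P1 indiff ⇒ q·0+(1-q)·8 = q·2+(1-q)·2 ⇒ q(-2) = (1-q)(-6) ⇒ q = 3/4
P2 indiff ⇒ p·6+(1-p)·12 = p·8+(1-p)·0 ⇒ p(-2) = (1-p)(-12) ⇒ p = 6/7

P1 mixes 6/7 on A; P2 mixes 3/4 on P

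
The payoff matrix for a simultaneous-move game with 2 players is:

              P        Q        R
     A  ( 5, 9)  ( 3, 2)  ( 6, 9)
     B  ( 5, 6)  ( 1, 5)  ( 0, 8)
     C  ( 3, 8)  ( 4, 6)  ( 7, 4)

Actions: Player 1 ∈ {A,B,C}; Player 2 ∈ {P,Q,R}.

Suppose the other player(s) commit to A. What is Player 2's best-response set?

BR_2 = {P,R}

u_2(P vs A) = 9
u_2(Q vs A) = 2
u_2(R vs A) = 9
max payoff 9 at {P,R}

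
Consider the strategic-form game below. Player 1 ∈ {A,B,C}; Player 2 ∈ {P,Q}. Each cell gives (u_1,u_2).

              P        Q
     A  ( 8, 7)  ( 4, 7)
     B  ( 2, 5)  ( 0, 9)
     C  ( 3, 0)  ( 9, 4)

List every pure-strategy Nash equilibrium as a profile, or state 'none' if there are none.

(A,P): NE
(A,Q): not NE [P1→C gives 9>4]
(B,P): not NE [P1→A gives 8>2; P2→Q gives 9>5]
(B,Q): not NE [P1→C gives 9>0]
(C,P): not NE [P1→A gives 8>3; P2→Q gives 4>0]
(C,Q): NE

PSNE = {(A,P), (C,Q)}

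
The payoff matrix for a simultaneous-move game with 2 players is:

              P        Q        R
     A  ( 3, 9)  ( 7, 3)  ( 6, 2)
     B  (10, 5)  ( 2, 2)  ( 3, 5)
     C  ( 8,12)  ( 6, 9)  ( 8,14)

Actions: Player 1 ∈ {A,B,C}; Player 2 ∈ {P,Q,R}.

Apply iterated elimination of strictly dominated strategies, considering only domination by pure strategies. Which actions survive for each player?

P2 drop Q (P beats it: A:9>3 B:5>2 C:12>9)
P1 drop A (C beats it: P:8>3 R:8>6)
P1→{B,C} P2→{P,R}

Remaining: P1:{B,C} P2:{P,R}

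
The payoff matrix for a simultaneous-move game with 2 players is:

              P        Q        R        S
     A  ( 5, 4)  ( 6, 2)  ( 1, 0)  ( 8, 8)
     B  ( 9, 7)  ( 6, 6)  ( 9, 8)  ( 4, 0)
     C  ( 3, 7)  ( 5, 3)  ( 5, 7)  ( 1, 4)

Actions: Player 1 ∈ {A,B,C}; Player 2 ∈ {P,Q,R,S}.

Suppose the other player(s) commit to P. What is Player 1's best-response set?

argmax u_1 = {B}

u_1(A vs P) = 5
u_1(B vs P) = 9
u_1(C vs P) = 3
max payoff 9 at {B}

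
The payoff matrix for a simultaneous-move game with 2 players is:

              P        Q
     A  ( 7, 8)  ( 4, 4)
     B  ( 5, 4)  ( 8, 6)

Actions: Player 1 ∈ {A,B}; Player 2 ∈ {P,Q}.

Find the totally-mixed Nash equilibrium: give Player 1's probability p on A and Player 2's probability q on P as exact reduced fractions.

(p,q) = (1/3, 2/3)

P1 indiff ⇒ q·7+(1-q)·4 = q·5+(1-q)·8 ⇒ q(2) = (1-q)(4) ⇒ q = 2/3
P2 indiff ⇒ p·8+(1-p)·4 = p·4+(1-p)·6 ⇒ p(4) = (1-p)(2) ⇒ p = 1/3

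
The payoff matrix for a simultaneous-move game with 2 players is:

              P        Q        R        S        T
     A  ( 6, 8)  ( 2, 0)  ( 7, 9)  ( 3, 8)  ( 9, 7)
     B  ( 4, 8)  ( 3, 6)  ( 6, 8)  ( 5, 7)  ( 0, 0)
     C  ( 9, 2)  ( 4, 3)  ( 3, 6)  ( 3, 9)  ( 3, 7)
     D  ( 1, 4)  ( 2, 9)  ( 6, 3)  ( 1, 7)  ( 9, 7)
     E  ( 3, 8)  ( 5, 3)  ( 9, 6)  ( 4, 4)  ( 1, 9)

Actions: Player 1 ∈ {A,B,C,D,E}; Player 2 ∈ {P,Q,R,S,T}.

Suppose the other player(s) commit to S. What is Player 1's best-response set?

u_1(A vs S) = 3
u_1(B vs S) = 5
u_1(C vs S) = 3
u_1(D vs S) = 1
u_1(E vs S) = 4
max payoff 5 at {B}

BR_1 = {B}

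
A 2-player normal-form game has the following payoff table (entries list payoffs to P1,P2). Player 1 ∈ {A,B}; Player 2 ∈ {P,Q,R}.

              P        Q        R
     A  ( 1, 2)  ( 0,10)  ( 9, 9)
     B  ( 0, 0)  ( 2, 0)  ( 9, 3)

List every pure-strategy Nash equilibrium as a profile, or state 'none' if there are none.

Nash profiles: (B,R)

(A,P): not NE [P2→Q gives 10>2]
(A,Q): not NE [P1→B gives 2>0]
(A,R): not NE [P2→Q gives 10>9]
(B,P): not NE [P1→A gives 1>0; P2→R gives 3>0]
(B,Q): not NE [P2→R gives 3>0]
(B,R): NE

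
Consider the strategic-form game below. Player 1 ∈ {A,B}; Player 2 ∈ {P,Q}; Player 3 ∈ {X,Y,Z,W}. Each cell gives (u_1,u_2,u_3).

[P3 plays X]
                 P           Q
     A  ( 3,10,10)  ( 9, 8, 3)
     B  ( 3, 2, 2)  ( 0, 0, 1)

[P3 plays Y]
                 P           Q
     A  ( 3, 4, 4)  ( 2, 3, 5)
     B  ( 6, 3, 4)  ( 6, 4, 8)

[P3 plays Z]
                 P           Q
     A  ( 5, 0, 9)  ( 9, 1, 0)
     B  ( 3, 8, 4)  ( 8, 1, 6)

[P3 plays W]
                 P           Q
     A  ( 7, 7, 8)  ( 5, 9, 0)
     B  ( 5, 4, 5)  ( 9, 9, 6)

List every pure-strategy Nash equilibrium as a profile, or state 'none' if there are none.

Nash profiles: (A,P,X), (B,Q,Y)

(A,P,X): NE
(A,P,Y): not NE [P1→B gives 6>3; P3→X gives 10>4]
(A,P,Z): not NE [P2→Q gives 1>0; P3→X gives 10>9]
(A,P,W): not NE [P2→Q gives 9>7; P3→X gives 10>8]
(A,Q,X): not NE [P2→P gives 10>8; P3→Y gives 5>3]
(A,Q,Y): not NE [P1→B gives 6>2; P2→P gives 4>3]
(A,Q,Z): not NE [P3→Y gives 5>0]
(A,Q,W): not NE [P1→B gives 9>5; P3→Y gives 5>0]
(B,P,X): not NE [P3→W gives 5>2]
(B,P,Y): not NE [P2→Q gives 4>3; P3→W gives 5>4]
(B,P,Z): not NE [P1→A gives 5>3; P3→W gives 5>4]
(B,P,W): not NE [P1→A gives 7>5; P2→Q gives 9>4]
(B,Q,X): not NE [P1→A gives 9>0; P2→P gives 2>0; P3→Y gives 8>1]
(B,Q,Y): NE
(B,Q,Z): not NE [P1→A gives 9>8; P2→P gives 8>1; P3→Y gives 8>6]
(B,Q,W): not NE [P3→Y gives 8>6]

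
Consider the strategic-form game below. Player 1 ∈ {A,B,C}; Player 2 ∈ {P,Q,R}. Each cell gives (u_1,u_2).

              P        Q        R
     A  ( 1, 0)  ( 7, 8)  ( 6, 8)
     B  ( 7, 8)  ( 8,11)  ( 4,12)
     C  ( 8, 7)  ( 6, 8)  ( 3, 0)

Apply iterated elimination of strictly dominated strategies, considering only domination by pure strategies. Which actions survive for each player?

IESDS → P1:{A,B} P2:{Q,R}

P2 drop P (Q beats it: A:8>0 B:11>8 C:8>7)
P1 drop C (A beats it: Q:7>6 R:6>3)
P1→{A,B} P2→{Q,R}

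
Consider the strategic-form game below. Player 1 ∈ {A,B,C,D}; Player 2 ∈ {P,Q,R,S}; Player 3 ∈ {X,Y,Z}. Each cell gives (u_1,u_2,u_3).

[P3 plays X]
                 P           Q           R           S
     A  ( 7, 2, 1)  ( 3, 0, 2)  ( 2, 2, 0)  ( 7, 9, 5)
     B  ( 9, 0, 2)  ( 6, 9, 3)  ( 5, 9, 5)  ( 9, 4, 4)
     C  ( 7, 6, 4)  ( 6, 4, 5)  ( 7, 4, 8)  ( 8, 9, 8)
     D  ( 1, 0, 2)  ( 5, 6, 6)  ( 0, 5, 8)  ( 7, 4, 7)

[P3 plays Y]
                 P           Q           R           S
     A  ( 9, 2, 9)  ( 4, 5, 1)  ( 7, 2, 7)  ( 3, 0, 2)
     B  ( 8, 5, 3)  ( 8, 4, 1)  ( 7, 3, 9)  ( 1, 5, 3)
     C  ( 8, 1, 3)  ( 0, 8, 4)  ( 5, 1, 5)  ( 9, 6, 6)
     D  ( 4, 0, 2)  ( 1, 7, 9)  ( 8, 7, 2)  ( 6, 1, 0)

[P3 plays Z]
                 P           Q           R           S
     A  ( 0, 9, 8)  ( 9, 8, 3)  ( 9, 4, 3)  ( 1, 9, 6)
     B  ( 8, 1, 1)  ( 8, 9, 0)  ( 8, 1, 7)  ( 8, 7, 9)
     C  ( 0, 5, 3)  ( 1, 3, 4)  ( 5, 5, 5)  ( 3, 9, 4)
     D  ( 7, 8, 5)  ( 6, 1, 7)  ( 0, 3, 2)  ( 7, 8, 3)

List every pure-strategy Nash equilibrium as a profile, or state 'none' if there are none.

NE set: (B,Q,X)

(A,P,X): not NE [P1→B gives 9>7; P2→S gives 9>2; P3→Y gives 9>1]
(A,P,Y): not NE [P2→Q gives 5>2]
(A,P,Z): not NE [P1→B gives 8>0; P3→Y gives 9>8]
(A,Q,X): not NE [P1→C gives 6>3; P2→S gives 9>0; P3→Z gives 3>2]
(A,Q,Y): not NE [P1→B gives 8>4; P3→Z gives 3>1]
(A,Q,Z): not NE [P2→S gives 9>8]
(A,R,X): not NE [P1→C gives 7>2; P2→S gives 9>2; P3→Y gives 7>0]
(A,R,Y): not NE [P1→D gives 8>7; P2→Q gives 5>2]
(A,R,Z): not NE [P2→S gives 9>4; P3→Y gives 7>3]
(A,S,X): not NE [P1→B gives 9>7; P3→Z gives 6>5]
(A,S,Y): not NE [P1→C gives 9>3; P2→Q gives 5>0; P3→Z gives 6>2]
(A,S,Z): not NE [P1→B gives 8>1]
(B,P,X): not NE [P2→R gives 9>0; P3→Y gives 3>2]
(B,P,Y): not NE [P1→A gives 9>8]
(B,P,Z): not NE [P2→Q gives 9>1; P3→Y gives 3>1]
(B,Q,X): NE
(B,Q,Y): not NE [P2→S gives 5>4; P3→X gives 3>1]
(B,Q,Z): not NE [P1→A gives 9>8; P3→X gives 3>0]
(B,R,X): not NE [P1→C gives 7>5; P3→Y gives 9>5]
(B,R,Y): not NE [P1→D gives 8>7; P2→S gives 5>3]
(B,R,Z): not NE [P1→A gives 9>8; P2→Q gives 9>1; P3→Y gives 9>7]
(B,S,X): not NE [P2→R gives 9>4; P3→Z gives 9>4]
(B,S,Y): not NE [P1→C gives 9>1; P3→Z gives 9>3]
(B,S,Z): not NE [P2→Q gives 9>7]
(C,P,X): not NE [P1→B gives 9>7; P2→S gives 9>6]
(C,P,Y): not NE [P1→A gives 9>8; P2→Q gives 8>1; P3→X gives 4>3]
(C,P,Z): not NE [P1→B gives 8>0; P2→S gives 9>5; P3→X gives 4>3]
(C,Q,X): not NE [P2→S gives 9>4]
(C,Q,Y): not NE [P1→B gives 8>0; P3→X gives 5>4]
(C,Q,Z): not NE [P1→A gives 9>1; P2→S gives 9>3; P3→X gives 5>4]
(C,R,X): not NE [P2→S gives 9>4]
(C,R,Y): not NE [P1→D gives 8>5; P2→Q gives 8>1; P3→X gives 8>5]
(C,R,Z): not NE [P1→A gives 9>5; P2→S gives 9>5; P3→X gives 8>5]
(C,S,X): not NE [P1→B gives 9>8]
(C,S,Y): not NE [P2→Q gives 8>6; P3→X gives 8>6]
(C,S,Z): not NE [P1→B gives 8>3; P3→X gives 8>4]
(D,P,X): not NE [P1→B gives 9>1; P2→Q gives 6>0; P3→Z gives 5>2]
(D,P,Y): not NE [P1→A gives 9>4; P2→R gives 7>0; P3→Z gives 5>2]
(D,P,Z): not NE [P1→B gives 8>7]
(D,Q,X): not NE [P1→C gives 6>5; P3→Y gives 9>6]
(D,Q,Y): not NE [P1→B gives 8>1]
(D,Q,Z): not NE [P1→A gives 9>6; P2→S gives 8>1; P3→Y gives 9>7]
(D,R,X): not NE [P1→C gives 7>0; P2→Q gives 6>5]
(D,R,Y): not NE [P3→X gives 8>2]
(D,R,Z): not NE [P1→A gives 9>0; P2→S gives 8>3; P3→X gives 8>2]
(D,S,X): not NE [P1→B gives 9>7; P2→Q gives 6>4]
(D,S,Y): not NE [P1→C gives 9>6; P2→R gives 7>1; P3→X gives 7>0]
(D,S,Z): not NE [P1→B gives 8>7; P3→X gives 7>3]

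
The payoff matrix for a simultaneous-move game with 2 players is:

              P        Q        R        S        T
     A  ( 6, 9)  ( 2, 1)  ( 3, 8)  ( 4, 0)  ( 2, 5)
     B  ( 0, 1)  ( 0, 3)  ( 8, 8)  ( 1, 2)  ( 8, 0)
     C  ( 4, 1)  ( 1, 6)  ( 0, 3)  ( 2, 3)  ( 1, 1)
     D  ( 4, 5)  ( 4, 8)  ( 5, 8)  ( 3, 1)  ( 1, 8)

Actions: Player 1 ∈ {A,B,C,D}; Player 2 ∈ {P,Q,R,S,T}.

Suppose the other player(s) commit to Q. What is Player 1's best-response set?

argmax u_1 = {D}

u_1(A vs Q) = 2
u_1(B vs Q) = 0
u_1(C vs Q) = 1
u_1(D vs Q) = 4
max payoff 4 at {D}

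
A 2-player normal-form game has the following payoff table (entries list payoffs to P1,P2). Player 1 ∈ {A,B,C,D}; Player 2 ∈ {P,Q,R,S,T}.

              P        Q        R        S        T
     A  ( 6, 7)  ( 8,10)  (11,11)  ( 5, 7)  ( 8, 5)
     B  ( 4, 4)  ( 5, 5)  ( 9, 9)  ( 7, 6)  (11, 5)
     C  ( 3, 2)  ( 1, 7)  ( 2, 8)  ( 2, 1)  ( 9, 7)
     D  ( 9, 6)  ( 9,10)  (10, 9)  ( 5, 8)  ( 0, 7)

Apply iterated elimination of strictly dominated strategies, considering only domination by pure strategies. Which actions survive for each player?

P1 drop C (B beats it: P:4>3 Q:5>1 R:9>2 S:7>2 T:11>9)
P2 drop P (Q beats it: A:10>7 B:5>4 D:10>6)
P2 drop S (R beats it: A:11>7 B:9>6 D:9>8)
P2 drop T (R beats it: A:11>5 B:9>5 D:9>7)
P1 drop B (A beats it: Q:8>5 R:11>9)
P1→{A,D} P2→{Q,R}

Survivors P1:{A,D} P2:{Q,R}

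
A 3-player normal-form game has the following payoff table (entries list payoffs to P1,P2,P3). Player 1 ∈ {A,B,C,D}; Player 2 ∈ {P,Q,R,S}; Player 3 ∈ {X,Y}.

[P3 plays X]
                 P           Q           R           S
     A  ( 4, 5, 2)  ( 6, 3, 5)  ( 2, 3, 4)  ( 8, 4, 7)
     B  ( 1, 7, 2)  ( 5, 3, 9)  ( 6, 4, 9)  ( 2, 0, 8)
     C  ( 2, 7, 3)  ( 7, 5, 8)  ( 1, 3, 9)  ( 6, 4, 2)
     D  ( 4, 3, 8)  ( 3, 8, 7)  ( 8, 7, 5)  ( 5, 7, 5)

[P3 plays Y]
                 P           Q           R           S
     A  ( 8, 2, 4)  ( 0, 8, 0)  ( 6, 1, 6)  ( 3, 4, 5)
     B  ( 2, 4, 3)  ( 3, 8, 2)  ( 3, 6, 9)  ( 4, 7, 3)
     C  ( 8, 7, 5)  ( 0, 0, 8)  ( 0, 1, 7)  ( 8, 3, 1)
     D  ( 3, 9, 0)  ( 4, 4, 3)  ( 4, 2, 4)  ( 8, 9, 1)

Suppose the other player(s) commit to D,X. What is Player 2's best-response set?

P2 best: {Q}

u_2(P vs D,X) = 3
u_2(Q vs D,X) = 8
u_2(R vs D,X) = 7
u_2(S vs D,X) = 7
max payoff 8 at {Q}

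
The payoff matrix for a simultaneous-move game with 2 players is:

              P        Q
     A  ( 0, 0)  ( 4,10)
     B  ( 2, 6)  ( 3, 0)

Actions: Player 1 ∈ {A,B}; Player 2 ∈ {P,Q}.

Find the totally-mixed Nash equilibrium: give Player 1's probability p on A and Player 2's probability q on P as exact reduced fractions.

P1 indiff ⇒ q·0+(1-q)·4 = q·2+(1-q)·3 ⇒ q(-2) = (1-q)(-1) ⇒ q = 1/3
P2 indiff ⇒ p·0+(1-p)·6 = p·10+(1-p)·0 ⇒ p(-10) = (1-p)(-6) ⇒ p = 3/8

P1 mixes 3/8 on A; P2 mixes 1/3 on P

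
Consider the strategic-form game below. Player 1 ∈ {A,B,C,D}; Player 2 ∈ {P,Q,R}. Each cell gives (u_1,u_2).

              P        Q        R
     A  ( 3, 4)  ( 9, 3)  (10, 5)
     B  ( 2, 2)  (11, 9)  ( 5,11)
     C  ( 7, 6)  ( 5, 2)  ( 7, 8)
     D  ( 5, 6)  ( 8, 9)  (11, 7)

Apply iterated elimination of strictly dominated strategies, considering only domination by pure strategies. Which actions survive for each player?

P2 drop P (R beats it: A:5>4 B:11>2 C:8>6 D:7>6)
P1 drop C (A beats it: Q:9>5 R:10>7)
P1→{A,B,D} P2→{Q,R}

IESDS → P1:{A,B,D} P2:{Q,R}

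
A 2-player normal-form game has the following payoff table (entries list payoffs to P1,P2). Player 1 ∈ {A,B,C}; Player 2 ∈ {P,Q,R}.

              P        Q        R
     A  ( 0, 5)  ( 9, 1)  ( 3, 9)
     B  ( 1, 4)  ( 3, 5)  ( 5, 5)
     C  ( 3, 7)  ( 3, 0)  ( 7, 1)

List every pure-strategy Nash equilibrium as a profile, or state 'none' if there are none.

(A,P): not NE [P1→C gives 3>0; P2→R gives 9>5]
(A,Q): not NE [P2→R gives 9>1]
(A,R): not NE [P1→C gives 7>3]
(B,P): not NE [P1→C gives 3>1; P2→R gives 5>4]
(B,Q): not NE [P1→A gives 9>3]
(B,R): not NE [P1→C gives 7>5]
(C,P): NE
(C,Q): not NE [P1→A gives 9>3; P2→P gives 7>0]
(C,R): not NE [P2→P gives 7>1]

PSNE = {(C,P)}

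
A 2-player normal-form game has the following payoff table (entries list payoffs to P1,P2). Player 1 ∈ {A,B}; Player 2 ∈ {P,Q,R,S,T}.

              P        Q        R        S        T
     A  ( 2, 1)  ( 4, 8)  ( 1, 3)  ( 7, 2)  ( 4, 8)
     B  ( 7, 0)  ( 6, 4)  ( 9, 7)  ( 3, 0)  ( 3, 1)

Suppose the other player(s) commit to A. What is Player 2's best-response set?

u_2(P vs A) = 1
u_2(Q vs A) = 8
u_2(R vs A) = 3
u_2(S vs A) = 2
u_2(T vs A) = 8
max payoff 8 at {Q,T}

argmax u_2 = {Q,T}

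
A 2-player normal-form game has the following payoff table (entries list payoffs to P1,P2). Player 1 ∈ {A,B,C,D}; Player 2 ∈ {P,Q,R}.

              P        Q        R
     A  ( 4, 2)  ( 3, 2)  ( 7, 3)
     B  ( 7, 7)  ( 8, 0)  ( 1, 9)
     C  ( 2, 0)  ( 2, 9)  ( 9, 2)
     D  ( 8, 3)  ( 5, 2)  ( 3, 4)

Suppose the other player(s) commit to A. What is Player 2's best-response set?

argmax u_2 = {R}

u_2(P vs A) = 2
u_2(Q vs A) = 2
u_2(R vs A) = 3
max payoff 3 at {R}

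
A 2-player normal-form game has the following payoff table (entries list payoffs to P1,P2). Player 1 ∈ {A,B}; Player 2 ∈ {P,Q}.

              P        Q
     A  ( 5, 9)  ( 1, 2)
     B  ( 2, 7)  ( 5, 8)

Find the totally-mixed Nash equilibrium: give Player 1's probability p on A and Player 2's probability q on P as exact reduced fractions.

P1 indiff ⇒ q·5+(1-q)·1 = q·2+(1-q)·5 ⇒ q(3) = (1-q)(4) ⇒ q = 4/7
P2 indiff ⇒ p·9+(1-p)·7 = p·2+(1-p)·8 ⇒ p(7) = (1-p)(1) ⇒ p = 1/8

p=1/8, q=4/7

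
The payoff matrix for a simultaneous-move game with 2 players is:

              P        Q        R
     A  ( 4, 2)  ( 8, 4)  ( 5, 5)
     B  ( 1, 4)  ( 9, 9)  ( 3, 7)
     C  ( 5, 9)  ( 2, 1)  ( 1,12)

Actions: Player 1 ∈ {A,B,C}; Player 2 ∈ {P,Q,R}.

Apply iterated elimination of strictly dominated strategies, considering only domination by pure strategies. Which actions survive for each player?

Remaining: P1:{A,B} P2:{Q,R}

P2 drop P (R beats it: A:5>2 B:7>4 C:12>9)
P1 drop C (A beats it: Q:8>2 R:5>1)
P1→{A,B} P2→{Q,R}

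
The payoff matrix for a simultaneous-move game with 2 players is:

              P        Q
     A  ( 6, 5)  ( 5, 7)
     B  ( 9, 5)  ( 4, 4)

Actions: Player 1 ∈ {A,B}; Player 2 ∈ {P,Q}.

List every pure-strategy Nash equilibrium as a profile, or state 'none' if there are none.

(A,P): not NE [P1→B gives 9>6; P2→Q gives 7>5]
(A,Q): NE
(B,P): NE
(B,Q): not NE [P1→A gives 5>4; P2→P gives 5>4]

NE set: (A,Q), (B,P)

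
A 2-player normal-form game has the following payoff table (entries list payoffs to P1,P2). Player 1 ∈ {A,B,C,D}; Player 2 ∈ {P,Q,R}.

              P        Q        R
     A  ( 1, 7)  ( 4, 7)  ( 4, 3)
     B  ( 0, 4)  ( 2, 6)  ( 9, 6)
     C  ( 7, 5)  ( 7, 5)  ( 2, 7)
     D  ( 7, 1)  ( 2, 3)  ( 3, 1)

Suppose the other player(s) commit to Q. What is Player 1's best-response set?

argmax u_1 = {C}

u_1(A vs Q) = 4
u_1(B vs Q) = 2
u_1(C vs Q) = 7
u_1(D vs Q) = 2
max payoff 7 at {C}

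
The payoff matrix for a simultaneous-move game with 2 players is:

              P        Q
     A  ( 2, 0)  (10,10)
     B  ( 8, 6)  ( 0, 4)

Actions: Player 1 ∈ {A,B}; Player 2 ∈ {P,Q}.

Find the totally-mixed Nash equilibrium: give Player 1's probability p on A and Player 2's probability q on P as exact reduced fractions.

p=1/6, q=5/8

P1 indiff ⇒ q·2+(1-q)·10 = q·8+(1-q)·0 ⇒ q(-6) = (1-q)(-10) ⇒ q = 5/8
P2 indiff ⇒ p·0+(1-p)·6 = p·10+(1-p)·4 ⇒ p(-10) = (1-p)(-2) ⇒ p = 1/6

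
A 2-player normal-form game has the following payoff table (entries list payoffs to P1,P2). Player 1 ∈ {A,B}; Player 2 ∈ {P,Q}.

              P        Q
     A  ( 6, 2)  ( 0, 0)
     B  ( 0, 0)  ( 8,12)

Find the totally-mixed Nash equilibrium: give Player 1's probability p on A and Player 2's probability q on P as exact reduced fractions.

(p,q) = (6/7, 4/7)

P1 indiff ⇒ q·6+(1-q)·0 = q·0+(1-q)·8 ⇒ q(6) = (1-q)(8) ⇒ q = 4/7
P2 indiff ⇒ p·2+(1-p)·0 = p·0+(1-p)·12 ⇒ p(2) = (1-p)(12) ⇒ p = 6/7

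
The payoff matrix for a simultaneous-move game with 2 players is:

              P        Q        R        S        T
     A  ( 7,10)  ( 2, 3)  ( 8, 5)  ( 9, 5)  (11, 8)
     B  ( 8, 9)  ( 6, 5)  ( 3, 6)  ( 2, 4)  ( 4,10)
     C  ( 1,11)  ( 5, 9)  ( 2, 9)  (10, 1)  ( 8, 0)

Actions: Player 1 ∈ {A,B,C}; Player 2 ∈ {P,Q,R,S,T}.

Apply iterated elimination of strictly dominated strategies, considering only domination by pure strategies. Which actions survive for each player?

P2 drop Q (P beats it: A:10>3 B:9>5 C:11>9)
P2 drop R (P beats it: A:10>5 B:9>6 C:11>9)
P2 drop S (P beats it: A:10>5 B:9>4 C:11>1)
P1 drop C (A beats it: P:7>1 T:11>8)
P1→{A,B} P2→{P,T}

Survivors P1:{A,B} P2:{P,T}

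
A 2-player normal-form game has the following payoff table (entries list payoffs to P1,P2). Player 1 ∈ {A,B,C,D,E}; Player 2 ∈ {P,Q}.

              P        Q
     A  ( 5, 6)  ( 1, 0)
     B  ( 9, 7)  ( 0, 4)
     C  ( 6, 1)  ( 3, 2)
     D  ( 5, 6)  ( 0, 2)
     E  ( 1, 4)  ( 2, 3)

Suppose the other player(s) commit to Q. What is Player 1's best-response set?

BR_1 = {C}

u_1(A vs Q) = 1
u_1(B vs Q) = 0
u_1(C vs Q) = 3
u_1(D vs Q) = 0
u_1(E vs Q) = 2
max payoff 3 at {C}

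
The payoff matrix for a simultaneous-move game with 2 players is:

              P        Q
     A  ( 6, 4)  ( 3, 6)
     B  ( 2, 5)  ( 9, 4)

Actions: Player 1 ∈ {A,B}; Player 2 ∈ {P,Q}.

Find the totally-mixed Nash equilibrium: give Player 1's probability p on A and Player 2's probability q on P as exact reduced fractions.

p=1/3, q=3/5

P1 indiff ⇒ q·6+(1-q)·3 = q·2+(1-q)·9 ⇒ q(4) = (1-q)(6) ⇒ q = 3/5
P2 indiff ⇒ p·4+(1-p)·5 = p·6+(1-p)·4 ⇒ p(-2) = (1-p)(-1) ⇒ p = 1/3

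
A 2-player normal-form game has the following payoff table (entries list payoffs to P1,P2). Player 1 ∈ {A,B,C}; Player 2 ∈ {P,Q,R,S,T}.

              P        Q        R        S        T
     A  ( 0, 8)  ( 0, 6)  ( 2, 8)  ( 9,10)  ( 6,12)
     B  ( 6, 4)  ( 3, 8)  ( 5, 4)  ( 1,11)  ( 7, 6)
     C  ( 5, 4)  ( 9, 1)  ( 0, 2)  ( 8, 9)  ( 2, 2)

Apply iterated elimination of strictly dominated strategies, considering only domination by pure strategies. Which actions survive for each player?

P2 drop P (S beats it: A:10>8 B:11>4 C:9>4)
P2 drop Q (S beats it: A:10>6 B:11>8 C:9>1)
P1 drop C (A beats it: R:2>0 S:9>8 T:6>2)
P2 drop R (S beats it: A:10>8 B:11>4)
P1→{A,B} P2→{S,T}

IESDS → P1:{A,B} P2:{S,T}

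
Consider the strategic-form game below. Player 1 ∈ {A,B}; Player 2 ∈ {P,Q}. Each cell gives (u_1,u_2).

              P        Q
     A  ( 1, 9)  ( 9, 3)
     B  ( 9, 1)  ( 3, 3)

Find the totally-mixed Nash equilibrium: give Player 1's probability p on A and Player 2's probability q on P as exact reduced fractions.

P1 indiff ⇒ q·1+(1-q)·9 = q·9+(1-q)·3 ⇒ q(-8) = (1-q)(-6) ⇒ q = 3/7
P2 indiff ⇒ p·9+(1-p)·1 = p·3+(1-p)·3 ⇒ p(6) = (1-p)(2) ⇒ p = 1/4

(p,q) = (1/4, 3/7)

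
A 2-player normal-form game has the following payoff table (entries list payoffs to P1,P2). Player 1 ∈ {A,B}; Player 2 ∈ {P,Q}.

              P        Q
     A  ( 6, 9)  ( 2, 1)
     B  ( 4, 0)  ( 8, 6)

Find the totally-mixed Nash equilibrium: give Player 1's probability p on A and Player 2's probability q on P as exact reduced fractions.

p=3/7, q=3/4

P1 indiff ⇒ q·6+(1-q)·2 = q·4+(1-q)·8 ⇒ q(2) = (1-q)(6) ⇒ q = 3/4
P2 indiff ⇒ p·9+(1-p)·0 = p·1+(1-p)·6 ⇒ p(8) = (1-p)(6) ⇒ p = 3/7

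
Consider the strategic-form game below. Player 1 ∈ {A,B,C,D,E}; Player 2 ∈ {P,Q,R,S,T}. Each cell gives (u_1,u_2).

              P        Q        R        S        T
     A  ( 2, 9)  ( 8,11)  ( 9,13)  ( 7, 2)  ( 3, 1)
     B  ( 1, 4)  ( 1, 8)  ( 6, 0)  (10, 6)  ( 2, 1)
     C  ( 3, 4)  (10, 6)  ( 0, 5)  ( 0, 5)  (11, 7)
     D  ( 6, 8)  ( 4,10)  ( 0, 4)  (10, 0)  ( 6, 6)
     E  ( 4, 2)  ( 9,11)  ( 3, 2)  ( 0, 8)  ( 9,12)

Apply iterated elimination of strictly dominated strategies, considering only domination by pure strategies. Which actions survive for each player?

P2 drop P (Q beats it: A:11>9 B:8>4 C:6>4 D:10>8 E:11>2)
P2 drop S (Q beats it: A:11>2 B:8>6 C:6>5 D:10>0 E:11>8)
P1 drop B (A beats it: Q:8>1 R:9>6 T:3>2)
P1 drop D (E beats it: Q:9>4 R:3>0 T:9>6)
P1→{A,C,E} P2→{Q,R,T}

Remaining: P1:{A,C,E} P2:{Q,R,T}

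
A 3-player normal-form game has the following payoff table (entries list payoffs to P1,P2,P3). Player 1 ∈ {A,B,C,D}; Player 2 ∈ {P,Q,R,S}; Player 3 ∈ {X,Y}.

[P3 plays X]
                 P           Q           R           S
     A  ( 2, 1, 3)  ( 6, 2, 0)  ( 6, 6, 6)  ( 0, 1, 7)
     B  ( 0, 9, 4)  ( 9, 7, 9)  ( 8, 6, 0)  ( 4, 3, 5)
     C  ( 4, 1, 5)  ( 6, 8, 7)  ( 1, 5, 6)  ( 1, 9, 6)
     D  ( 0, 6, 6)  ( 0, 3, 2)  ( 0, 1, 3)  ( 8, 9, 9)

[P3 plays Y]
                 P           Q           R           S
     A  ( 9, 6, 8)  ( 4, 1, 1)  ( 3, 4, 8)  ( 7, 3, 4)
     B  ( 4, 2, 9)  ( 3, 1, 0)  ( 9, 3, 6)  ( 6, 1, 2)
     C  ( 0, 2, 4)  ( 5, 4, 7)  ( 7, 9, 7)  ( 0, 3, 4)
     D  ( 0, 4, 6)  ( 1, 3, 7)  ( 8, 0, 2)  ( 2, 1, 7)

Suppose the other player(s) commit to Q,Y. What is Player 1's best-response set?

P1 best: {C}

u_1(A vs Q,Y) = 4
u_1(B vs Q,Y) = 3
u_1(C vs Q,Y) = 5
u_1(D vs Q,Y) = 1
max payoff 5 at {C}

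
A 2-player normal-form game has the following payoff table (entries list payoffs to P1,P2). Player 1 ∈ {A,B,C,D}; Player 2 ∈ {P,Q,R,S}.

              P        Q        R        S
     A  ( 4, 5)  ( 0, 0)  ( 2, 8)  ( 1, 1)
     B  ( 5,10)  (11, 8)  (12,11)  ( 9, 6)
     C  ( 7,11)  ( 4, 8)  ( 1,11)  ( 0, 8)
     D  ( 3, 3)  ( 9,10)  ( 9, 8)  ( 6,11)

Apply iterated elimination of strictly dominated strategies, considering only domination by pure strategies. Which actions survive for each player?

Survivors P1:{B,C} P2:{P,R}

P1 drop A (B beats it: P:5>4 Q:11>0 R:12>2 S:9>1)
P1 drop D (B beats it: P:5>3 Q:11>9 R:12>9 S:9>6)
P2 drop Q (P beats it: B:10>8 C:11>8)
P2 drop S (P beats it: B:10>6 C:11>8)
P1→{B,C} P2→{P,R}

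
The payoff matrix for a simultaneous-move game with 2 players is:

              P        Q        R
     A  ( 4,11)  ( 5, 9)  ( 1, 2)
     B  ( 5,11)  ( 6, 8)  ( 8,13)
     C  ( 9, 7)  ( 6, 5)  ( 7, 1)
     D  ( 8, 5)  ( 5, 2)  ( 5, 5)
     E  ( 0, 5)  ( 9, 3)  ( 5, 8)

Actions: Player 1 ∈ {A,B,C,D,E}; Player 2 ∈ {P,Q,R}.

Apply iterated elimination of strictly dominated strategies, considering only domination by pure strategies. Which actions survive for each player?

P1 drop A (B beats it: P:5>4 Q:6>5 R:8>1)
P1 drop D (C beats it: P:9>8 Q:6>5 R:7>5)
P2 drop Q (P beats it: B:11>8 C:7>5 E:5>3)
P1 drop E (B beats it: P:5>0 R:8>5)
P1→{B,C} P2→{P,R}

Survivors P1:{B,C} P2:{P,R}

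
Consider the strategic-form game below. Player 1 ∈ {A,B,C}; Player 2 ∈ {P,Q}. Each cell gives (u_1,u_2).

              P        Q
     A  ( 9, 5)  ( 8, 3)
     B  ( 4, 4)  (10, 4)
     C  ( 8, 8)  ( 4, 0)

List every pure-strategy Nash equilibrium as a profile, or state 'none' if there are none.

(A,P): NE
(A,Q): not NE [P1→B gives 10>8; P2→P gives 5>3]
(B,P): not NE [P1→A gives 9>4]
(B,Q): NE
(C,P): not NE [P1→A gives 9>8]
(C,Q): not NE [P1→B gives 10>4; P2→P gives 8>0]

NE set: (A,P), (B,Q)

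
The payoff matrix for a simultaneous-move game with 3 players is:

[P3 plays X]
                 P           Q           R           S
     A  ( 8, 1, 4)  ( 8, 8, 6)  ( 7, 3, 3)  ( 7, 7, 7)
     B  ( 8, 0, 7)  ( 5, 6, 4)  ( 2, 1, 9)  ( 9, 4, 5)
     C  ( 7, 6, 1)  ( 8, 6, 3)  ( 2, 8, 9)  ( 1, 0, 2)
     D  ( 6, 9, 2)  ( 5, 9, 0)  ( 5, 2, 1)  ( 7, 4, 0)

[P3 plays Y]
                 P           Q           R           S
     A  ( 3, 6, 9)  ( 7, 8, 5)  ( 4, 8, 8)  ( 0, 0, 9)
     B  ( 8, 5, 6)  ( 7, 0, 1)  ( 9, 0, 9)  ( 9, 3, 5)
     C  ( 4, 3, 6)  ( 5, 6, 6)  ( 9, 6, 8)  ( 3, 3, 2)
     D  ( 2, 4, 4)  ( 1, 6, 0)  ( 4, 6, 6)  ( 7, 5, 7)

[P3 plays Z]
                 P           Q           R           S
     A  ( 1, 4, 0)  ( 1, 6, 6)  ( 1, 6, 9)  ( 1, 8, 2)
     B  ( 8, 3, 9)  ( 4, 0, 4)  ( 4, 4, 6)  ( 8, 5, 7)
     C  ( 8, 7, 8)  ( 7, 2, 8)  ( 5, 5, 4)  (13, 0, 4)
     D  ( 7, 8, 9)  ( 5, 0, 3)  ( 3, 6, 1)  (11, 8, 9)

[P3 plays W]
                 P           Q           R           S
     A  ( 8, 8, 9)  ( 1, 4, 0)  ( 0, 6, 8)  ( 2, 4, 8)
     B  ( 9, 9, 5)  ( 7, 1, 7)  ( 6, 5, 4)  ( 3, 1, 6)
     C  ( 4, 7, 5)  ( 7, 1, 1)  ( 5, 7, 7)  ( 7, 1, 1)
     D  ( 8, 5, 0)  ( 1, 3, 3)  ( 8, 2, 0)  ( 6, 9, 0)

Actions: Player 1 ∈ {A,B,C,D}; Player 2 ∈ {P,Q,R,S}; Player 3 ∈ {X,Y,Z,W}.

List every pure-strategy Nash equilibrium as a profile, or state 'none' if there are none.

NE set: (A,Q,X), (C,P,Z)

(A,P,X): not NE [P2→Q gives 8>1; P3→W gives 9>4]
(A,P,Y): not NE [P1→B gives 8>3; P2→R gives 8>6]
(A,P,Z): not NE [P1→C gives 8>1; P2→S gives 8>4; P3→W gives 9>0]
(A,P,W): not NE [P1→B gives 9>8]
(A,Q,X): NE
(A,Q,Y): not NE [P3→Z gives 6>5]
(A,Q,Z): not NE [P1→C gives 7>1; P2→S gives 8>6]
(A,Q,W): not NE [P1→C gives 7>1; P2→P gives 8>4; P3→Z gives 6>0]
(A,R,X): not NE [P2→Q gives 8>3; P3→Z gives 9>3]
(A,R,Y): not NE [P1→C gives 9>4; P3→Z gives 9>8]
(A,R,Z): not NE [P1→C gives 5>1; P2→S gives 8>6]
(A,R,W): not NE [P1→D gives 8>0; P2→P gives 8>6; P3→Z gives 9>8]
(A,S,X): not NE [P1→B gives 9>7; P2→Q gives 8>7; P3→Y gives 9>7]
(A,S,Y): not NE [P1→B gives 9>0; P2→R gives 8>0]
(A,S,Z): not NE [P1→C gives 13>1; P3→Y gives 9>2]
(A,S,W): not NE [P1→C gives 7>2; P2→P gives 8>4; P3→Y gives 9>8]
(B,P,X): not NE [P2→Q gives 6>0; P3→Z gives 9>7]
(B,P,Y): not NE [P3→Z gives 9>6]
(B,P,Z): not NE [P2→S gives 5>3]
(B,P,W): not NE [P3→Z gives 9>5]
(B,Q,X): not NE [P1→C gives 8>5; P3→W gives 7>4]
(B,Q,Y): not NE [P2→P gives 5>0; P3→W gives 7>1]
(B,Q,Z): not NE [P1→C gives 7>4; P2→S gives 5>0; P3→W gives 7>4]
(B,Q,W): not NE [P2→P gives 9>1]
(B,R,X): not NE [P1→A gives 7>2; P2→Q gives 6>1]
(B,R,Y): not NE [P2→P gives 5>0]
(B,R,Z): not NE [P1→C gives 5>4; P2→S gives 5>4; P3→Y gives 9>6]
(B,R,W): not NE [P1→D gives 8>6; P2→P gives 9>5; P3→Y gives 9>4]
(B,S,X): not NE [P2→Q gives 6>4; P3→Z gives 7>5]
(B,S,Y): not NE [P2→P gives 5>3; P3→Z gives 7>5]
(B,S,Z): not NE [P1→C gives 13>8]
(B,S,W): not NE [P1→C gives 7>3; P2→P gives 9>1; P3→Z gives 7>6]
(C,P,X): not NE [P1→B gives 8>7; P2→R gives 8>6; P3→Z gives 8>1]
(C,P,Y): not NE [P1→B gives 8>4; P2→R gives 6>3; P3→Z gives 8>6]
(C,P,Z): NE
(C,P,W): not NE [P1→B gives 9>4; P3→Z gives 8>5]
(C,Q,X): not NE [P2→R gives 8>6; P3→Z gives 8>3]
(C,Q,Y): not NE [P1→B gives 7>5; P3→Z gives 8>6]
(C,Q,Z): not NE [P2→P gives 7>2]
(C,Q,W): not NE [P2→R gives 7>1; P3→Z gives 8>1]
(C,R,X): not NE [P1→A gives 7>2]
(C,R,Y): not NE [P3→X gives 9>8]
(C,R,Z): not NE [P2→P gives 7>5; P3→X gives 9>4]
(C,R,W): not NE [P1→D gives 8>5; P3→X gives 9>7]
(C,S,X): not NE [P1→B gives 9>1; P2→R gives 8>0; P3→Z gives 4>2]
(C,S,Y): not NE [P1→B gives 9>3; P2→R gives 6>3; P3→Z gives 4>2]
(C,S,Z): not NE [P2→P gives 7>0]
(C,S,W): not NE [P2→R gives 7>1; P3→Z gives 4>1]
(D,P,X): not NE [P1→B gives 8>6; P3→Z gives 9>2]
(D,P,Y): not NE [P1→B gives 8>2; P2→R gives 6>4; P3→Z gives 9>4]
(D,P,Z): not NE [P1→C gives 8>7]
(D,P,W): not NE [P1→B gives 9>8; P2→S gives 9>5; P3→Z gives 9>0]
(D,Q,X): not NE [P1→C gives 8>5; P3→W gives 3>0]
(D,Q,Y): not NE [P1→B gives 7>1; P3→W gives 3>0]
(D,Q,Z): not NE [P1→C gives 7>5; P2→S gives 8>0]
(D,Q,W): not NE [P1→C gives 7>1; P2→S gives 9>3]
(D,R,X): not NE [P1→A gives 7>5; P2→Q gives 9>2; P3→Y gives 6>1]
(D,R,Y): not NE [P1→C gives 9>4]
(D,R,Z): not NE [P1→C gives 5>3; P2→S gives 8>6; P3→Y gives 6>1]
(D,R,W): not NE [P2→S gives 9>2; P3→Y gives 6>0]
(D,S,X): not NE [P1→B gives 9>7; P2→Q gives 9>4; P3→Z gives 9>0]
(D,S,Y): not NE [P1→B gives 9>7; P2→R gives 6>5; P3→Z gives 9>7]
(D,S,Z): not NE [P1→C gives 13>11]
(D,S,W): not NE [P1→C gives 7>6; P3→Z gives 9>0]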